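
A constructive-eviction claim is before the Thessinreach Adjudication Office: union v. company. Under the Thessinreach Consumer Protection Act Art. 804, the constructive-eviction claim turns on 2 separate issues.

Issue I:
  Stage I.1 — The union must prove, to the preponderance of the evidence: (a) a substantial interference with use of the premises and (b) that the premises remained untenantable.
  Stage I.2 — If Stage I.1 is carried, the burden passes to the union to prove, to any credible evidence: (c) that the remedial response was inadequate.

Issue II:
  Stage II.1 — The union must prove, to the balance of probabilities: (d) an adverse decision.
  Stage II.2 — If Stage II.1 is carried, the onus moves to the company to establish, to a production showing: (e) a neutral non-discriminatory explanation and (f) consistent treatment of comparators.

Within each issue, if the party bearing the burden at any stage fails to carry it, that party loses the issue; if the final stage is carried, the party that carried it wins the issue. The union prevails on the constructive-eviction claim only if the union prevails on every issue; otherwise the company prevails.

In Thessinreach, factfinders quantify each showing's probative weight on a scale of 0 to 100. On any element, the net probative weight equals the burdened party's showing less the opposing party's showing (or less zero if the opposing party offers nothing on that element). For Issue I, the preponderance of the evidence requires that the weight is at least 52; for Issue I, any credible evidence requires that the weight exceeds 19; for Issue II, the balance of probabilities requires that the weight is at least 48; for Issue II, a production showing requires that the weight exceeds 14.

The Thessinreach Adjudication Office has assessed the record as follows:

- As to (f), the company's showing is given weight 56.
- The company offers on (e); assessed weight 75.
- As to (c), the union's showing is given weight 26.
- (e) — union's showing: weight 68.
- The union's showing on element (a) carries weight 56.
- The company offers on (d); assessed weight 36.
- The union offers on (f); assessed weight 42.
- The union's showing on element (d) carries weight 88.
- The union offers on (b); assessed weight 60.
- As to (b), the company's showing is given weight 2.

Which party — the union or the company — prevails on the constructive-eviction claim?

union

— Issue I —
Stage I.1 — burden on union; standard: the preponderance of the evidence (weight is at least 52).
    (a): 56 ≥ 52 [met]
    (b): 60 − 2 = 58 ≥ 52 [met]
  All elements met. The union retains the burden for Stage I.2.
Stage I.2 — burden on union; standard: any credible evidence (weight exceeds 19).
    (c): 26 > 19 [met]
  All elements met at the final stage.
With every stage satisfied, the union prevails on this issue.
— Issue II —
Stage II.1 (union, the balance of probabilities, weight is at least 48): (d) net 88−36=52 ≥ 48 — meets.
  Stage II.1 carried; the burden shifts to the company.
Stage II.2 (company, a production showing, weight exceeds 14): (e) net 75−68=7 ≤ 14 — fails; (f) net 56−42=14 ≤ 14 — fails.
  The company does not carry Stage II.2.
The analysis ends at Stage II.2; the union prevails on this issue.
Per-issue: Issue I → union; Issue II → union. The union must prevail on every issue; overall, the union prevails.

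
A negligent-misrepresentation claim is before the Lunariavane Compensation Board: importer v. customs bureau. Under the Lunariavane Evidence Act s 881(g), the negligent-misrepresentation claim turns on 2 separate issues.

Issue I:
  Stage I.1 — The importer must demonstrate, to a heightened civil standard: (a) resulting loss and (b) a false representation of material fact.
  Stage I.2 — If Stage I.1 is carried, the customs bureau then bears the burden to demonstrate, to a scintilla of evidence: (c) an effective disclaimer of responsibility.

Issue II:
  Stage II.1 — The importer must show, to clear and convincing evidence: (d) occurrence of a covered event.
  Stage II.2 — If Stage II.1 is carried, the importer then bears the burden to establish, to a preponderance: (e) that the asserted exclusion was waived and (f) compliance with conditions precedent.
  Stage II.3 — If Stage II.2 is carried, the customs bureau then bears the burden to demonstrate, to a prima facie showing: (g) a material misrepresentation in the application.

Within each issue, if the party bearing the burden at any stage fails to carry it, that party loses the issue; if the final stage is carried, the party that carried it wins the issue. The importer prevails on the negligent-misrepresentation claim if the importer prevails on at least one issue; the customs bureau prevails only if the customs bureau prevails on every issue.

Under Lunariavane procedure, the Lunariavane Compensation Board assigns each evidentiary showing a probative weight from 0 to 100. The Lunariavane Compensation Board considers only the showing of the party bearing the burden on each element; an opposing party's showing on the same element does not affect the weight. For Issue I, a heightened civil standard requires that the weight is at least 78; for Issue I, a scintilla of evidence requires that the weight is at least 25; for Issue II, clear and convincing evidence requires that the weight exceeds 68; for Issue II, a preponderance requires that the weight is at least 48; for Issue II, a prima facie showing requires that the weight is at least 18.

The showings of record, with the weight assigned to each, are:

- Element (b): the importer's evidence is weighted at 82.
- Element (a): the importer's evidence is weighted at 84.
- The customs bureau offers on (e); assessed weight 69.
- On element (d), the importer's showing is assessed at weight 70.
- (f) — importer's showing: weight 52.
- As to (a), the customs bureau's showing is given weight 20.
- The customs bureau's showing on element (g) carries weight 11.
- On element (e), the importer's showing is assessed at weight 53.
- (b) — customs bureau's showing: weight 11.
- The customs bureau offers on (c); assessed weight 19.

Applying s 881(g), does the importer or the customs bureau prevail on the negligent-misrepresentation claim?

— Issue I —
Stage I.1 — burden on importer; standard: a heightened civil standard (weight is at least 78).
    (a): 84 (customs bureau's 20 disregarded) ≥ 78 [met]
    (b): 82 (customs bureau's 11 disregarded) ≥ 78 [met]
  Stage I.1 carried; the burden shifts to the customs bureau.
Stage I.2 — burden on customs bureau; standard: a scintilla of evidence (weight is at least 25).
    (c): 19 < 25 [not met]
  Stage I.2 not carried; the customs bureau fails its burden.
The importer prevails on this issue.
— Issue II —
At Stage II.1 the importer must meet clear and convincing evidence (weight exceeds 68): on (d) the weight is 70, > 68, so (d) meets the standard.
  All elements met. The importer retains the burden for Stage II.2.
At Stage II.2 the importer must meet a preponderance (weight is at least 48): on (e) the weight is 53 (the customs bureau's 69 is given no effect), ≥ 48, so (e) meets the standard; on (f) the weight is 52, which does reach 48, so (f) meets the standard.
  The importer carries Stage II.2; the customs bureau now bears the burden.
At Stage II.3 the customs bureau must meet a prima facie showing (weight is at least 18): on (g) the weight is 11, which does not reach 18, so (g) does not meet the standard.
  Stage II.3 not carried; the customs bureau fails its burden.
The importer prevails on this issue.
Per-issue: Issue I → importer; Issue II → importer. The importer must prevail on at least one issue; overall, the importer prevails.

importer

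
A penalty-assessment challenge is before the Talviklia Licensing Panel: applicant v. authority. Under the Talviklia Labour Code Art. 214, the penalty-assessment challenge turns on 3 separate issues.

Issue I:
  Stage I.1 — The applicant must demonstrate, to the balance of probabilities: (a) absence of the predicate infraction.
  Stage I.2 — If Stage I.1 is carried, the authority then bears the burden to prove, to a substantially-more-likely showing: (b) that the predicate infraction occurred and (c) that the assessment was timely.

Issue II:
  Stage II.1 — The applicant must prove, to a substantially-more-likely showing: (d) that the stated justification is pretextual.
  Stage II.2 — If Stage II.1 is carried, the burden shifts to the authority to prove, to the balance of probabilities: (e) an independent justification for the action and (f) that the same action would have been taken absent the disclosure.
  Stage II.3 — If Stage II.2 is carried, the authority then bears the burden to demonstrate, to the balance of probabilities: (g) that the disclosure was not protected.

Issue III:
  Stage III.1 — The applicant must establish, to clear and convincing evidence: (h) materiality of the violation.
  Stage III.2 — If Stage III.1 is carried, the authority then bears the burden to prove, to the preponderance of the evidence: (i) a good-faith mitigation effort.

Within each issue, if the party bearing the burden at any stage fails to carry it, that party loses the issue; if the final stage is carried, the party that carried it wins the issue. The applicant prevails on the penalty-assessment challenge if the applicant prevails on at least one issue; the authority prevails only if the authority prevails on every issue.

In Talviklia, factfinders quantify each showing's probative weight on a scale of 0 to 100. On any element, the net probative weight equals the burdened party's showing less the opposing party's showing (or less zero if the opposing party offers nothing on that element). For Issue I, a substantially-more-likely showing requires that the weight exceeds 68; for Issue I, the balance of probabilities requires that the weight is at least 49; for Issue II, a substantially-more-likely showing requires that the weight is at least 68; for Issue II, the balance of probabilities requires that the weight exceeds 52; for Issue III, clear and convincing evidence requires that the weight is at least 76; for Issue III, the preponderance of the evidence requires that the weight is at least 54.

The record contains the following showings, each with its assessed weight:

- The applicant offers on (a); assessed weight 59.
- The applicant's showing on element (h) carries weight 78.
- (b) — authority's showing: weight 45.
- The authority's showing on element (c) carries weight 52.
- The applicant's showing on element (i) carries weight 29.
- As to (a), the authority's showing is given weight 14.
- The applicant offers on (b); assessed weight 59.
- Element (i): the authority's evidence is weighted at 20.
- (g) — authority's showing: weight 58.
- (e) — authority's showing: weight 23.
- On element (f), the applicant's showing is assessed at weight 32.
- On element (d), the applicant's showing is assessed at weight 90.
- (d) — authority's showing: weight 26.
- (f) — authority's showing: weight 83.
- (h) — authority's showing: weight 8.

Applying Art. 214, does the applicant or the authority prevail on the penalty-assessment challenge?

— Issue I —
Stage I.1 — burden on applicant; standard: the balance of probabilities (weight is at least 49).
    (a): 59 − 14 = 45 < 49 [not met]
  Stage I.1 not carried; the applicant fails its burden.
So the authority prevails on this issue.
— Issue II —
At Stage II.1 the applicant must meet a substantially-more-likely showing (weight is at least 68): on (d) the weight is 90 less the opposing 26 gives net 64, < 68, so (d) does not meet the standard.
  The applicant does not carry Stage II.1.
The analysis ends at Stage II.1; the authority prevails on this issue.
— Issue III —
Stage III.1 (applicant, clear and convincing evidence, weight is at least 76): (h) net 78−8=70 < 76 — fails.
  The applicant does not carry Stage III.1.
So the authority prevails on this issue.
Per-issue: Issue I → authority; Issue II → authority; Issue III → authority. The applicant must prevail on at least one issue; overall, the authority prevails.

authority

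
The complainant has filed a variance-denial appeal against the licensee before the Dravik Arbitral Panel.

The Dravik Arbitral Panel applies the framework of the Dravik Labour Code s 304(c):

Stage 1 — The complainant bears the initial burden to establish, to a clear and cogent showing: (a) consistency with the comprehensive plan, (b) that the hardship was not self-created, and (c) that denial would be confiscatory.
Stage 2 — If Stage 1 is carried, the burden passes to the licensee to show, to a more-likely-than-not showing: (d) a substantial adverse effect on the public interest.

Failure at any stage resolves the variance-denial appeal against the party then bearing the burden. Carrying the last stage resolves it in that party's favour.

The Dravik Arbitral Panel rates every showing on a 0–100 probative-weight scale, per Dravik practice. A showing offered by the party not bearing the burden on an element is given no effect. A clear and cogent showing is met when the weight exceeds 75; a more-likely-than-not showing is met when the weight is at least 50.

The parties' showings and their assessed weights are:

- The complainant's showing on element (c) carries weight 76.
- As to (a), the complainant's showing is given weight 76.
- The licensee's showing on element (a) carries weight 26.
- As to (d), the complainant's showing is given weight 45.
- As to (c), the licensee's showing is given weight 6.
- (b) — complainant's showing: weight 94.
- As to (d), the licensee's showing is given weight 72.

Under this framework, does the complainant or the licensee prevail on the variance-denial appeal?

licensee

At Stage 1 the complainant must meet a clear and cogent showing (weight exceeds 75): on (a) the weight is 76 (the licensee's 26 is given no effect), > 75, so (a) meets the standard; on (b) the weight is 94, > 75, so (b) meets the standard; on (c) the weight is 76 (the licensee's 6 is given no effect), > 75, so (c) meets the standard.
  All elements met. The burden passes to the licensee.
At Stage 2 the licensee must meet a more-likely-than-not showing (weight is at least 50): on (d) the weight is 72 (the complainant's 45 is given no effect), which does reach 50, so (d) meets the standard.
  Stage 2 carried; the final stage is satisfied.
Every stage carried; the licensee prevails.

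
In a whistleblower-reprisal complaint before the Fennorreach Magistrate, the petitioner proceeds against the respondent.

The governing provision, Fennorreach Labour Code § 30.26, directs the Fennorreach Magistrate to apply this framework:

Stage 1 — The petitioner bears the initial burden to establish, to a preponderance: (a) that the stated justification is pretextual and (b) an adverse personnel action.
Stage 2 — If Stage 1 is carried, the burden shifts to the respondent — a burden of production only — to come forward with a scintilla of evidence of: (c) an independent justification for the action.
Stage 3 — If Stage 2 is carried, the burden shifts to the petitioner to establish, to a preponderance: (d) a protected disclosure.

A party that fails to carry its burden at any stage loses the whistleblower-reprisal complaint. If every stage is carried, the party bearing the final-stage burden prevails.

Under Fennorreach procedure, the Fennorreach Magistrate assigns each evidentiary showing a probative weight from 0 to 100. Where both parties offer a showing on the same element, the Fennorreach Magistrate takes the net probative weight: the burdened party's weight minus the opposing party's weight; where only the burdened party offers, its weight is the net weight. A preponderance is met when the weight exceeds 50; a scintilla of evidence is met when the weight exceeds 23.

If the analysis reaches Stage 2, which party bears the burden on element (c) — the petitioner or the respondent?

respondent

Stage 2's rule assigns the burden to the respondent (to a scintilla of evidence).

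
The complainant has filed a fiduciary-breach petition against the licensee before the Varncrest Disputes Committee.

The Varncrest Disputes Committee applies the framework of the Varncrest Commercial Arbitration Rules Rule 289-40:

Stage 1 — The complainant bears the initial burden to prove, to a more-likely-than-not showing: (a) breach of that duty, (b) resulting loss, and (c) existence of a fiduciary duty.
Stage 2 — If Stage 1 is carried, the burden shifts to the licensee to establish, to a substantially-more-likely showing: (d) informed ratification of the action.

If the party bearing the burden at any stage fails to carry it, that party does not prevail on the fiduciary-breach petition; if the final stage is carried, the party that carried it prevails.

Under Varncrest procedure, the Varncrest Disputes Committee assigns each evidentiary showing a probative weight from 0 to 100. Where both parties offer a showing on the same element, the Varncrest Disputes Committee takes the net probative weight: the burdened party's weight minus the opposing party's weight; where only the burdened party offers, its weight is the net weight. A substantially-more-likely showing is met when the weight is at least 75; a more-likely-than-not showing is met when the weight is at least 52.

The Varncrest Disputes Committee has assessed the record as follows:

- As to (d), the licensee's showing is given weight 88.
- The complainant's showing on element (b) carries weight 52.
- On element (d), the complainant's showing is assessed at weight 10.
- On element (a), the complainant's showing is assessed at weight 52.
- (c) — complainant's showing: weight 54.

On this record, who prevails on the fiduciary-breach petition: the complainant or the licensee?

Stage 1 — burden on complainant; standard: a more-likely-than-not showing (weight is at least 52).
    (a): 52 ≥ 52 [met]
    (b): 52 ≥ 52 [met]
    (c): 54 ≥ 52 [met]
  Stage 1 carried; the burden shifts to the licensee.
Stage 2 — burden on licensee; standard: a substantially-more-likely showing (weight is at least 75).
    (d): 88 − 10 = 78 ≥ 75 [met]
  Stage 2 carried; the final stage is satisfied.
All stages carried — the licensee prevails.

licensee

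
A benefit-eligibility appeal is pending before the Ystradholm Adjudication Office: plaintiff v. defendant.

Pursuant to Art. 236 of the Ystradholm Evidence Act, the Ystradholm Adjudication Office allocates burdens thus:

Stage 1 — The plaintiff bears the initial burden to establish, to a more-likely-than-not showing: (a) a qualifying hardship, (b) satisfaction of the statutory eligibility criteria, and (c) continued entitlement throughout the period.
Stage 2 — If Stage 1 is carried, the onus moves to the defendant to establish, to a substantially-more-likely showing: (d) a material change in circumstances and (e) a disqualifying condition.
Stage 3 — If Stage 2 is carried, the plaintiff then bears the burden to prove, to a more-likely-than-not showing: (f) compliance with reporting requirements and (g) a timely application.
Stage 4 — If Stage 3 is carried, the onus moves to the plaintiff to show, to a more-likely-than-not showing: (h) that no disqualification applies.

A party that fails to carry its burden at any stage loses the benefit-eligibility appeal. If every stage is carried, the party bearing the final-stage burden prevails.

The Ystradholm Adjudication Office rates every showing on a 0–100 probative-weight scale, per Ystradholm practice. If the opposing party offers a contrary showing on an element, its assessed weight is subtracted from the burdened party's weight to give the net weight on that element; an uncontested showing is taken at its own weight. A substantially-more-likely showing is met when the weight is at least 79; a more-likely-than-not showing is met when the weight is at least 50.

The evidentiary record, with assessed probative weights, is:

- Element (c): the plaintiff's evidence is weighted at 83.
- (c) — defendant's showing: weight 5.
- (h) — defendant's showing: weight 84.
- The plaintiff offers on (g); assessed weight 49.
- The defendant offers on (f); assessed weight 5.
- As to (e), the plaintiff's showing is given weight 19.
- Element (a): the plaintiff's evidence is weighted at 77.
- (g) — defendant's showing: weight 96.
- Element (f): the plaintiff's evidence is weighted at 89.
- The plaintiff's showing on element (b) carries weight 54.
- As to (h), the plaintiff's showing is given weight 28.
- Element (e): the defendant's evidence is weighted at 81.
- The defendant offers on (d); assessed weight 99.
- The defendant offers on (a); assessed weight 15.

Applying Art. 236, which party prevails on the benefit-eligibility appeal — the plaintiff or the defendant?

Stage 1 — burden on plaintiff; standard: a more-likely-than-not showing (weight is at least 50).
    (a): 77 − 15 = 62 ≥ 50 [met]
    (b): 54 ≥ 50 [met]
    (c): 83 − 5 = 78 ≥ 50 [met]
  Stage 1 carried; the burden shifts to the defendant.
Stage 2 — burden on defendant; standard: a substantially-more-likely showing (weight is at least 79).
    (d): 99 ≥ 79 [met]
    (e): 81 − 19 = 62 < 79 [not met]
  The defendant does not carry Stage 2.
The analysis ends at Stage 2; the plaintiff prevails.

plaintiff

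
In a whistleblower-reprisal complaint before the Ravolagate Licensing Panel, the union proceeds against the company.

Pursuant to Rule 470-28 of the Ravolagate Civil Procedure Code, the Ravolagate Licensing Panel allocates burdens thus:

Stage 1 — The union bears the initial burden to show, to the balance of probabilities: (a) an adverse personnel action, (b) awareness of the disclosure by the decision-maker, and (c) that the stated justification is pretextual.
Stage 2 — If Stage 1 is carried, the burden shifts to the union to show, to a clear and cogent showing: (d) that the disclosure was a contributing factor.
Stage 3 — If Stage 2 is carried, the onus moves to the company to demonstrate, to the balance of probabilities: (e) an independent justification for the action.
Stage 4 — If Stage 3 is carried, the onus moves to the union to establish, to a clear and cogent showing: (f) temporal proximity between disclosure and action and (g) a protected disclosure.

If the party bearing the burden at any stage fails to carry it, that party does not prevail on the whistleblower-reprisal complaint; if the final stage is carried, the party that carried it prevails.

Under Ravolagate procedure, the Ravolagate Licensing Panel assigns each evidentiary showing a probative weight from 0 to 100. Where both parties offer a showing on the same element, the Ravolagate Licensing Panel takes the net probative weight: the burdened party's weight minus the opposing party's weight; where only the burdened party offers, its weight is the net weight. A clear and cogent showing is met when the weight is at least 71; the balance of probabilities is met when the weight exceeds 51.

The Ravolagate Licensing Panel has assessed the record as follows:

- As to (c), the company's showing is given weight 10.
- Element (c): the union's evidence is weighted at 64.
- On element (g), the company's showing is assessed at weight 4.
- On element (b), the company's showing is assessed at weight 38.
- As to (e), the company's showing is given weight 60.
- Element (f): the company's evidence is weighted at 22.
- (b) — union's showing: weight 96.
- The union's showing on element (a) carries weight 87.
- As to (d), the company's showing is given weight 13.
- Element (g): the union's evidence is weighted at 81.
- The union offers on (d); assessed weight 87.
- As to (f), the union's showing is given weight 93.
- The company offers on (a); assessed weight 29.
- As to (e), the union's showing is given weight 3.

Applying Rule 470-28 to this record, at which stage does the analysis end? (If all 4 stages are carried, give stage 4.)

stage 4

Stage 1 (union, the balance of probabilities, weight exceeds 51): (a) net 87−29=58 > 51 — meets; (b) net 96−38=58 > 51 — meets; (c) net 64−10=54 > 51 — meets.
  All elements met. The union retains the burden for Stage 2.
Stage 2 (union, a clear and cogent showing, weight is at least 71): (d) net 87−13=74 ≥ 71 — meets.
  All elements met. The burden passes to the company.
Stage 3 (company, the balance of probabilities, weight exceeds 51): (e) net 60−3=57 > 51 — meets.
  Stage 3 carried; the burden shifts to the union.
Stage 4 (union, a clear and cogent showing, weight is at least 71): (f) net 93−22=71 ≥ 71 — meets; (g) net 81−4=77 ≥ 71 — meets.
  Stage 4 carried; the final stage is satisfied.
All stages carried — the union prevails.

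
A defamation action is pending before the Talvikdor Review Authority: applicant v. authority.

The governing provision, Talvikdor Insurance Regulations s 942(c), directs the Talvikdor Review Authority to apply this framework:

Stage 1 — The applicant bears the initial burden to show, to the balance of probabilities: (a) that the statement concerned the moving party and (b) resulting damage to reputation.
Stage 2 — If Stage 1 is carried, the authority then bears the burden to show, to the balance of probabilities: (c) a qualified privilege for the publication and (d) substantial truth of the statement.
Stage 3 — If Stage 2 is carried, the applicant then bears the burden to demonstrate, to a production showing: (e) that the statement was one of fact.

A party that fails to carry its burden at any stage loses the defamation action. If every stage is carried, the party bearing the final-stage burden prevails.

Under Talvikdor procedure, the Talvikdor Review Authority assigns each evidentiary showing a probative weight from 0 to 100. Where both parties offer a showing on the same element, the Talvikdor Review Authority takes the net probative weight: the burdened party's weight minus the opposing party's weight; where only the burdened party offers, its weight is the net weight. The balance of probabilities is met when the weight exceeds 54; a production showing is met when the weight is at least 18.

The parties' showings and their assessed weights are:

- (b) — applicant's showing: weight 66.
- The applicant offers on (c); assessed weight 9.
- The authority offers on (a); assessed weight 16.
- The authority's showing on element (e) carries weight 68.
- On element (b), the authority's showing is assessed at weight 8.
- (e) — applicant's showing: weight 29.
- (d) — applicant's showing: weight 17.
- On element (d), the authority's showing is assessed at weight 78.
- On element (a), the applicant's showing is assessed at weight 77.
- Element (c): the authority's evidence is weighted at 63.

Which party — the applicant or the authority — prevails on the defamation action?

Stage 1 (applicant, the balance of probabilities, weight exceeds 54): (a) net 77−16=61 > 54 — meets; (b) net 66−8=58 > 54 — meets.
  Stage 1 is satisfied; the onus moves to the authority.
Stage 2 (authority, the balance of probabilities, weight exceeds 54): (c) net 63−9=54 ≤ 54 — fails; (d) net 78−17=61 > 54 — meets.
  Stage 2 not carried; the authority fails its burden.
The applicant prevails.

applicant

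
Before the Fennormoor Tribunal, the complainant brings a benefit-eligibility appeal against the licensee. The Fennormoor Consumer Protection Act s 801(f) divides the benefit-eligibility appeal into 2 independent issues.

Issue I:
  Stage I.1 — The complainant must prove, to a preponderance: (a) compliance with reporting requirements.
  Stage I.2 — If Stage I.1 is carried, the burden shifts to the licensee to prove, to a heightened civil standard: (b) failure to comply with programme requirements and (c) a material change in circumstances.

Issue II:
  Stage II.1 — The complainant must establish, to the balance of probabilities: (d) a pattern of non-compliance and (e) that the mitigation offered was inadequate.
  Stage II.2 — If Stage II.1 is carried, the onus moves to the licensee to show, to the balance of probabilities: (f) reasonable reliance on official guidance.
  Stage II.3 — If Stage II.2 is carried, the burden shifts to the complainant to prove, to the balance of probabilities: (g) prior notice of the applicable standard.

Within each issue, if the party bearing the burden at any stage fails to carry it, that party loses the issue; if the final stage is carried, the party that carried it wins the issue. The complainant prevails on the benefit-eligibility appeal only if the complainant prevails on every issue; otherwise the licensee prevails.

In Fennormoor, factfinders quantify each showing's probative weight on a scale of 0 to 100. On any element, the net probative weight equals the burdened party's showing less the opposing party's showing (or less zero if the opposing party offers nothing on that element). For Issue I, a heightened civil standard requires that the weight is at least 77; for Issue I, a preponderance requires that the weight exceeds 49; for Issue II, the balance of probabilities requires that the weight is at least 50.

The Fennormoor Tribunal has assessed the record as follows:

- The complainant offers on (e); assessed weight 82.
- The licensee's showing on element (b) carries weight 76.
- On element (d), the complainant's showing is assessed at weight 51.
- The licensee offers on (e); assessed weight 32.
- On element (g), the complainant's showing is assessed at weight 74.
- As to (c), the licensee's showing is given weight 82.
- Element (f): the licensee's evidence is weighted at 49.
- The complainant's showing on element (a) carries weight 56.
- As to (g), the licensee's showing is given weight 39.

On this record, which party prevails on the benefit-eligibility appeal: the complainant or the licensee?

complainant

— Issue I —
Stage I.1 (complainant, a preponderance, weight exceeds 49): (a) 56 > 49 — meets.
  Stage I.1 is satisfied; the onus moves to the licensee.
Stage I.2 (licensee, a heightened civil standard, weight is at least 77): (b) 76 < 77 — fails; (c) 82 ≥ 77 — meets.
  The licensee does not carry Stage I.2.
The analysis ends at Stage I.2; the complainant prevails on this issue.
— Issue II —
At Stage II.1 the complainant must meet the balance of probabilities (weight is at least 50): on (d) the weight is 51, which does reach 50, so (d) meets the standard; on (e) the weight is 82 less the opposing 32 gives net 50, which does reach 50, so (e) meets the standard.
  Stage II.1 is satisfied; the onus moves to the licensee.
At Stage II.2 the licensee must meet the balance of probabilities (weight is at least 50): on (f) the weight is 49, < 50, so (f) does not meet the standard.
  Not every element is met, so the licensee fails to carry Stage II.2.
The complainant prevails on this issue.
Per-issue: Issue I → complainant; Issue II → complainant. The complainant must prevail on every issue; overall, the complainant prevails.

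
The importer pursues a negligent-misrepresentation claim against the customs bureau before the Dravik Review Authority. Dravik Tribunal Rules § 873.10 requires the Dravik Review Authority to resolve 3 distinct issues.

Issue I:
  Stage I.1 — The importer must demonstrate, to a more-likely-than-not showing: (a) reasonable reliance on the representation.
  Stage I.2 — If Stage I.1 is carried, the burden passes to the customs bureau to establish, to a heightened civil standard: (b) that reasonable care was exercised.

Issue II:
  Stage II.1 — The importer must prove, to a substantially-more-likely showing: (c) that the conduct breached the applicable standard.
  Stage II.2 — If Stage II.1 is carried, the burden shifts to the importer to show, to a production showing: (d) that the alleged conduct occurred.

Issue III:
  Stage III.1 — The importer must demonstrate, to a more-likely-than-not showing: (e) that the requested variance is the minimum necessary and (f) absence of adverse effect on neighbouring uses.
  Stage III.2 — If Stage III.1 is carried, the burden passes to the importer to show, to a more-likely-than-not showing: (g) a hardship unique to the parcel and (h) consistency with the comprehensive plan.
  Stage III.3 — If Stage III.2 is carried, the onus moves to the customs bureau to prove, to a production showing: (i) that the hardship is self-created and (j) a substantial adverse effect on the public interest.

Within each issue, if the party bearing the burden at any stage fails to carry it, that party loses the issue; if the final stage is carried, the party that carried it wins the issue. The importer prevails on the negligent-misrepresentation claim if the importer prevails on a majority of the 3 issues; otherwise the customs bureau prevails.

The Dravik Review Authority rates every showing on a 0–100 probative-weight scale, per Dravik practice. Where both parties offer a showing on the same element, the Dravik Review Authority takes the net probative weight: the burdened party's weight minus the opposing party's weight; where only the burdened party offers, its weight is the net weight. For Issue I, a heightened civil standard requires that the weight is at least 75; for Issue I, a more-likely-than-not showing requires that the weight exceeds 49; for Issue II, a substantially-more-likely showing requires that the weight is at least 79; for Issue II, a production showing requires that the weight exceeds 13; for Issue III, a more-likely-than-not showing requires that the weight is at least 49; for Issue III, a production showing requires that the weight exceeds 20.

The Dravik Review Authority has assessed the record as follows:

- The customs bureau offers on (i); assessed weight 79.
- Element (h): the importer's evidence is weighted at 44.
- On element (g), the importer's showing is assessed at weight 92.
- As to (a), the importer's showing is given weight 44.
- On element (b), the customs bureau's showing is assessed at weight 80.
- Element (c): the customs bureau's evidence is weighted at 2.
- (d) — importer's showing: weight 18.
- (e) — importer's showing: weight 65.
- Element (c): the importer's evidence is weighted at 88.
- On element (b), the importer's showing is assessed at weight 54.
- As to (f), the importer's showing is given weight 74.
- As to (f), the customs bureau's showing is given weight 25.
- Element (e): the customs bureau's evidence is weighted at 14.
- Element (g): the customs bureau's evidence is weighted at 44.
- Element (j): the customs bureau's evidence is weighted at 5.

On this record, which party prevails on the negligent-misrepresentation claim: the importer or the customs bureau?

customs bureau

— Issue I —
Stage I.1 (importer, a more-likely-than-not showing, weight exceeds 49): (a) 44 ≤ 49 — fails.
  The importer does not carry Stage I.1.
The customs bureau prevails on this issue.
— Issue II —
Stage II.1 (importer, a substantially-more-likely showing, weight is at least 79): (c) net 88−2=86 ≥ 79 — meets.
  All elements met. The importer retains the burden for Stage II.2.
Stage II.2 (importer, a production showing, weight exceeds 13): (d) 18 > 13 — meets.
  Stage II.2 carried; the final stage is satisfied.
With every stage satisfied, the importer prevails on this issue.
— Issue III —
Stage III.1 — burden on importer; standard: a more-likely-than-not showing (weight is at least 49).
    (e): 65 − 14 = 51 ≥ 49 [met]
    (f): 74 − 25 = 49 ≥ 49 [met]
  Stage III.1 is satisfied; the importer continues to bear the burden.
Stage III.2 — burden on importer; standard: a more-likely-than-not showing (weight is at least 49).
    (g): 92 − 44 = 48 < 49 [not met]
    (h): 44 < 49 [not met]
  The importer does not carry Stage III.2.
So the customs bureau prevails on this issue.
Per-issue: Issue I → customs bureau; Issue II → importer; Issue III → customs bureau. The importer must prevail on a majority of issues; overall, the customs bureau prevails.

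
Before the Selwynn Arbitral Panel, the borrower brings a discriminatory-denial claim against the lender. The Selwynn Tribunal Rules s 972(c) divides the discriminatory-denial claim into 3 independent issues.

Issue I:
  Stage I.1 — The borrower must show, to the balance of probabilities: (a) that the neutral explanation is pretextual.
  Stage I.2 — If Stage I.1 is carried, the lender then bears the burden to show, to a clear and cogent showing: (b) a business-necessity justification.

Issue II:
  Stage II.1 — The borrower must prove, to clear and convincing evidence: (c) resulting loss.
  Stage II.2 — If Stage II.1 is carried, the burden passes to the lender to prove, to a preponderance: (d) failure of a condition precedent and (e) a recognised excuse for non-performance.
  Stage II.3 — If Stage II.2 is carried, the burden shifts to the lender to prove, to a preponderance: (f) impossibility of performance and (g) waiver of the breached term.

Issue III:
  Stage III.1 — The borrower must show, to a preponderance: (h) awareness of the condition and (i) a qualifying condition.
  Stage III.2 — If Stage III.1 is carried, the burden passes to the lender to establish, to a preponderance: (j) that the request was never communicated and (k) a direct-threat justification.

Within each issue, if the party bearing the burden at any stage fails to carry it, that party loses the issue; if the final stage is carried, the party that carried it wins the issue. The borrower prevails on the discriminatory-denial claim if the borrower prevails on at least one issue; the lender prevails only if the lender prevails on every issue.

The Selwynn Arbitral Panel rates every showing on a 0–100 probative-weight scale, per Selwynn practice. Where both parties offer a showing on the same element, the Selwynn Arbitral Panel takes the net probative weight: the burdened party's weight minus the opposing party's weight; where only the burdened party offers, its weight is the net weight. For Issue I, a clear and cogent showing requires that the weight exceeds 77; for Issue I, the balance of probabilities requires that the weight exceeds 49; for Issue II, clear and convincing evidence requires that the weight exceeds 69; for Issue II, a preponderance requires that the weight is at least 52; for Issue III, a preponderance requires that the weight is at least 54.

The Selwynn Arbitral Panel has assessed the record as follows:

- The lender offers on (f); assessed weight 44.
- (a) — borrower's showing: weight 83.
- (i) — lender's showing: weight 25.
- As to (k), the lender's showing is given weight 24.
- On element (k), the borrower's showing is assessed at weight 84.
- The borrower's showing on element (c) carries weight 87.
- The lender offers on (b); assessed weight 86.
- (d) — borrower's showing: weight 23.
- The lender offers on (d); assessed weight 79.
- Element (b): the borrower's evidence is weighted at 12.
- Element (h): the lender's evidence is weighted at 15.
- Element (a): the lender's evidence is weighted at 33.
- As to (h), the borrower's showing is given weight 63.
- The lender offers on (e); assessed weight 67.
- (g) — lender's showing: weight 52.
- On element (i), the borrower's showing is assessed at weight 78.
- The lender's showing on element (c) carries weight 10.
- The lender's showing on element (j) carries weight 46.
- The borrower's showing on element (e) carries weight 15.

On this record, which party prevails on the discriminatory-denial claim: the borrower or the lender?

— Issue I —
Stage I.1 — burden on borrower; standard: the balance of probabilities (weight exceeds 49).
    (a): 83 − 33 = 50 > 49 [met]
  Stage I.1 carried; the burden shifts to the lender.
Stage I.2 — burden on lender; standard: a clear and cogent showing (weight exceeds 77).
    (b): 86 − 12 = 74 ≤ 77 [not met]
  Not every element is met, so the lender fails to carry Stage I.2.
The analysis ends at Stage I.2; the borrower prevails on this issue.
— Issue II —
Stage II.1 (borrower, clear and convincing evidence, weight exceeds 69): (c) net 87−10=77 > 69 — meets.
  Stage II.1 is satisfied; the onus moves to the lender.
Stage II.2 (lender, a preponderance, weight is at least 52): (d) net 79−23=56 ≥ 52 — meets; (e) net 67−15=52 ≥ 52 — meets.
  All elements met. The lender retains the burden for Stage II.3.
Stage II.3 (lender, a preponderance, weight is at least 52): (f) 44 < 52 — fails; (g) 52 ≥ 52 — meets.
  Not every element is met, so the lender fails to carry Stage II.3.
So the borrower prevails on this issue.
— Issue III —
Stage III.1 (borrower, a preponderance, weight is at least 54): (h) net 63−15=48 < 54 — fails; (i) net 78−25=53 < 54 — fails.
  The borrower does not carry Stage III.1.
The lender prevails on this issue.
Per-issue: Issue I → borrower; Issue II → borrower; Issue III → lender. The borrower must prevail on at least one issue; overall, the borrower prevails.

borrower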